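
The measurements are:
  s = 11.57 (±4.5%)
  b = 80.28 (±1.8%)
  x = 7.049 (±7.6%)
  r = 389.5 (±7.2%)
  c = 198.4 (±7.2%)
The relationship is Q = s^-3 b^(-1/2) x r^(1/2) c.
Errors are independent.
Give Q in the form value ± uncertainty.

Products/powers → add relative errors in quadrature, weighted by exponent:
  (-3·δs/s)² = (-3×0.0450)² = 0.0182;  (−½·δb/b)² = (-0.5×0.0180)² = 8.1e-05;  (1·δx/x)² = (1×0.0760)² = 0.00578;  (½·δr/r)² = (0.5×0.0720)² = 0.00130;  (1·δc/c)² = (1×0.0720)² = 0.00518
δQ/Q = √(0.0306) = 0.175
Q = 1.989, so δQ = 0.175 × 1.989 = 0.348.

1.989 ± 0.348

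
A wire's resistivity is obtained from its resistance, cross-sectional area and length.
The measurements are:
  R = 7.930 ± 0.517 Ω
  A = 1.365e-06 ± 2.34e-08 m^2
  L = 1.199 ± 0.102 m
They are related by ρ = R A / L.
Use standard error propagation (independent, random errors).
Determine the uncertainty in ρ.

9.8e-07 Ω·m

Each factor contributes (exponent × relative error)² to (δρ/ρ)²:
  (1·δR/R)² = (1×0.0652)² = 0.00425;  (1·δA/A)² = (1×0.0171)² = 0.000294;  (-1·δL/L)² = (-1×0.0851)² = 0.00724
δρ/ρ = √(0.0118) = 0.109
ρ = 9.028e-06 Ω·m, so δρ = 0.109 × 9.028e-06 = 9.8e-07 Ω·m.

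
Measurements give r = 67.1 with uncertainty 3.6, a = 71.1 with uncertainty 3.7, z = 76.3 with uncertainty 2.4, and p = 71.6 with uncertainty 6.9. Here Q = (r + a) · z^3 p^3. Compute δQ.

Let u = r + a = 138. δu = √(δr² + δa²) = √(13.0 + 13.7) = 5.16, so δu/u = 0.0374.
Q is then a monomial in u, z, p:
δQ/Q = √((δu/u)² + (3·δz/z)² + (3·δp/p)²) = √(0.00140 + 0.00890 + 0.0836) = 0.306
Q = 2.25e+13, so δQ = 0.306 × 2.25e+13 = 6.9e+12.

6.9e+12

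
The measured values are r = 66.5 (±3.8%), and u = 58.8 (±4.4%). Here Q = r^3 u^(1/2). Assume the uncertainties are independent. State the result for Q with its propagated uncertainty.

(2.26 ± 0.262) × 10^6

Q is a product of powers, so relative uncertainties combine in quadrature:
  (3·δr/r)² = (3×0.0380)² = 0.0130;  (½·δu/u)² = (0.5×0.0440)² = 0.000484
δQ/Q = √(0.0135) = 0.116
Q = 2.26e+06, so δQ = 0.116 × 2.26e+06 = 2.62e+05.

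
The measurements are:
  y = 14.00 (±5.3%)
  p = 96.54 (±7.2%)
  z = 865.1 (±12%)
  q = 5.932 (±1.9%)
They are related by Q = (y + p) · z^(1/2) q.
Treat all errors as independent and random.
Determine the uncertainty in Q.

Let u = y + p = 110.5. δu = √(δy² + δp²) = √(0.551 + 48.3) = 6.99, so δu/u = 0.0632.
Q is then a monomial in u, z, q:
δQ/Q = √((δu/u)² + (½·δz/z)² + (1·δq/q)²) = √(0.00400 + 0.00360 + 0.000361) = 0.0892
Q = 19290, so δQ = 0.0892 × 19290 = 1720.

1720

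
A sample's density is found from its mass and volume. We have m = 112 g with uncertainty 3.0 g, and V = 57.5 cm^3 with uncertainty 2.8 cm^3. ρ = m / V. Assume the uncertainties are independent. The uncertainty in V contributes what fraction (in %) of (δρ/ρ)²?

(δρ/ρ)² = (1·δm/m)² + (-1·δV/V)²
  m term: (1×0.0268)² = 0.000717
  V term: (-1×0.0487)² = 0.00237
Total = 0.00309. Share from V = 0.00237/0.00309 = 0.768.

76.8%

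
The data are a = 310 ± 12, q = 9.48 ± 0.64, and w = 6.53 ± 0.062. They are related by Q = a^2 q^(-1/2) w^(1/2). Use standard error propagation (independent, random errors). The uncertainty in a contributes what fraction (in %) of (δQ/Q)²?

83.8%

(δQ/Q)² = (2·δa/a)² + (−½·δq/q)² + (½·δw/w)²
  a term: (2×0.0387)² = 0.00599
  q term: (-0.5×0.0675)² = 0.00114
  w term: (0.5×0.00949)² = 2.25e-05
Total = 0.00716. Share from a = 0.00599/0.00716 = 0.838.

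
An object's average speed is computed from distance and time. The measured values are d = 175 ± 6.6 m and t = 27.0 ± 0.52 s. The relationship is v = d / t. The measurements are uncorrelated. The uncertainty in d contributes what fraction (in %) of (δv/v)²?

(δv/v)² = (1·δd/d)² + (-1·δt/t)²
  d term: (1×0.0377)² = 0.00142
  t term: (-1×0.0193)² = 0.000371
Total = 0.00179. Share from d = 0.00142/0.00179 = 0.793.

79.3%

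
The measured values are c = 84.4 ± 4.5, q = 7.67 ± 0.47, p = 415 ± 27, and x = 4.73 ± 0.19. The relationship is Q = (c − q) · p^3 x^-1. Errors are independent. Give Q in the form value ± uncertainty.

Let u = c − q = 76.7. δu = √(δc² + δq²) = √(20.2 + 0.221) = 4.52, so δu/u = 0.0590.
Q is then a monomial in u, p, x:
δQ/Q = √((δu/u)² + (3·δp/p)² + (-1·δx/x)²) = √(0.00348 + 0.0381 + 0.00161) = 0.208
Q = 1.16e+09, so δQ = 0.208 × 1.16e+09 = 2.41e+08.

(1.16 ± 0.241) × 10^9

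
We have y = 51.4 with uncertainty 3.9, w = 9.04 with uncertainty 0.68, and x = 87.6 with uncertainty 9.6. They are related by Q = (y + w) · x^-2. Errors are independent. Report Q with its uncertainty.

Let u = y + w = 60.4. δu = √(δy² + δw²) = √(15.2 + 0.462) = 3.96, so δu/u = 0.0655.
Q is then a monomial in u, x:
δQ/Q = √((δu/u)² + (-2·δx/x)²) = √(0.00429 + 0.0480) = 0.229
Q = 0.00788, so δQ = 0.229 × 0.00788 = 0.00180.

0.00788 ± 0.00180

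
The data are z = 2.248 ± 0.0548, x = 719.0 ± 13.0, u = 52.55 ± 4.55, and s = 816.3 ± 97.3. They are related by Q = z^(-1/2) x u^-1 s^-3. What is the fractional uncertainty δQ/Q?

Since Q is a product/quotient, work with relative uncertainties:
  (−½·δz/z)² = (-0.5×0.0244)² = 0.000149;  (1·δx/x)² = (1×0.0181)² = 0.000327;  (-1·δu/u)² = (-1×0.0866)² = 0.00750;  (-3·δs/s)² = (-3×0.119)² = 0.128
δQ/Q = √(0.136) = 0.369

0.369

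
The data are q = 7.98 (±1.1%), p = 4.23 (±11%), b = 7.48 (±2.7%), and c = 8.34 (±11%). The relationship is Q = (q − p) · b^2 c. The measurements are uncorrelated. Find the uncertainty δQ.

308

Let u = q − p = 3.75. δu = √(δq² + δp²) = √(0.00771 + 0.217) = 0.474, so δu/u = 0.126.
Q is then a monomial in u, b, c:
δQ/Q = √((δu/u)² + (2·δb/b)² + (1·δc/c)²) = √(0.0159 + 0.00292 + 0.0121) = 0.176
Q = 1750, so δQ = 0.176 × 1750 = 308.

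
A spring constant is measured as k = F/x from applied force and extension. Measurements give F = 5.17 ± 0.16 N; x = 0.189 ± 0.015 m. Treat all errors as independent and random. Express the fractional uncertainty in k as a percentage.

k is a product of powers, so relative uncertainties combine in quadrature:
  (1·δF/F)² = (1×0.0309)² = 0.000958;  (-1·δx/x)² = (-1×0.0794)² = 0.00630
δk/k = √(0.00726) = 0.0852

8.52%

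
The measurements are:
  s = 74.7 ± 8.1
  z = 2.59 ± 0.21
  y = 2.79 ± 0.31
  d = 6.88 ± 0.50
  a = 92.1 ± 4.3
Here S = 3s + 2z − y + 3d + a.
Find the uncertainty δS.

Each term contributes (cᵢ δxᵢ)² to (δS)²:
  (3·δs)² = 590;  (2·δz)² = 0.176;  (δy)² = 0.0961;  (3·δd)² = 2.25;  (δa)² = 18.5
δS = √(612) = 24.7

24.7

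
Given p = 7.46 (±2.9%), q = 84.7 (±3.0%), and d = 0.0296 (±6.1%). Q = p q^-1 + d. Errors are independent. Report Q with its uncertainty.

Let w = p·q^-1 = 0.0881. δw/w = √((1·δp/p)² + (-1·δq/q)²) = √(0.000841 + 0.000900) = 0.0417, so δw = 0.00367.
Q = w + d: δQ = √(δw² + δd²) = √(1.35e-05 + 3.26e-06) = 0.00409
Q = 0.118.

0.118 ± 0.00409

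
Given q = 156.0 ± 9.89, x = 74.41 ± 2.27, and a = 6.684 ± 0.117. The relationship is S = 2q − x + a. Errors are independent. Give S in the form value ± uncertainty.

For a sum/difference, combine absolute errors in quadrature:
  (2·δq)² = 391;  (δx)² = 5.15;  (δa)² = 0.0137
δS = √(396) = 19.9
S = 244.3.

244.3 ± 19.9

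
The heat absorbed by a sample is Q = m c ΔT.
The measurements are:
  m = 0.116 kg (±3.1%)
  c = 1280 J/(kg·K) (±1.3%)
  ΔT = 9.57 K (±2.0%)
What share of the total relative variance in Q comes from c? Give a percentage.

(δQ/Q)² = (1·δm/m)² + (1·δc/c)² + (1·δΔT/ΔT)²
  m term: (1×0.0310)² = 0.000961
  c term: (1×0.0130)² = 0.000169
  ΔT term: (1×0.0200)² = 0.000400
Total = 0.00153. Share from c = 0.000169/0.00153 = 0.110.

11.0%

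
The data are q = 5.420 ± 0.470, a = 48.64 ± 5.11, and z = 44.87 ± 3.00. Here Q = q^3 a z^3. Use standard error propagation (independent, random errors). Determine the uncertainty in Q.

Relative error in a monomial: (δQ/Q)² = Σ (nᵢ · δxᵢ/xᵢ)².
  (3·δq/q)² = (3×0.0867)² = 0.0677;  (1·δa/a)² = (1×0.105)² = 0.0110;  (3·δz/z)² = (3×0.0669)² = 0.0402
δQ/Q = √(0.119) = 0.345
Q = 6.996e+08, so δQ = 0.345 × 6.996e+08 = 2.41e+08.

2.41e+08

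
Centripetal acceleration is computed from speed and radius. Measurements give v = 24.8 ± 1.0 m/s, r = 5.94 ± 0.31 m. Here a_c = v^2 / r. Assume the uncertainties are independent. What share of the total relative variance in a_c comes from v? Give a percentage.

70.5%

(δa_c/a_c)² = (2·δv/v)² + (-1·δr/r)²
  v term: (2×0.0403)² = 0.00650
  r term: (-1×0.0522)² = 0.00272
Total = 0.00923. Share from v = 0.00650/0.00923 = 0.705.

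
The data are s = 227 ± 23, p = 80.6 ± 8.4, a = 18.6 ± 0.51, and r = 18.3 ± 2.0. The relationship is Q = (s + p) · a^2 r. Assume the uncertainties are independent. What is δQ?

2.84e+05

Let u = s + p = 308. δu = √(δs² + δp²) = √(529 + 70.6) = 24.5, so δu/u = 0.0796.
Q is then a monomial in u, a, r:
δQ/Q = √((δu/u)² + (2·δa/a)² + (1·δr/r)²) = √(0.00634 + 0.00301 + 0.0119) = 0.146
Q = 1.95e+06, so δQ = 0.146 × 1.95e+06 = 2.84e+05.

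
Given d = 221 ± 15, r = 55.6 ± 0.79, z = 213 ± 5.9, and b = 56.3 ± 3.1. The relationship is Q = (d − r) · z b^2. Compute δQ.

1.62e+07

Let u = d − r = 165. δu = √(δd² + δr²) = √(225 + 0.624) = 15.0, so δu/u = 0.0908.
Q is then a monomial in u, z, b:
δQ/Q = √((δu/u)² + (1·δz/z)² + (2·δb/b)²) = √(0.00825 + 0.000767 + 0.0121) = 0.145
Q = 1.12e+08, so δQ = 0.145 × 1.12e+08 = 1.62e+07.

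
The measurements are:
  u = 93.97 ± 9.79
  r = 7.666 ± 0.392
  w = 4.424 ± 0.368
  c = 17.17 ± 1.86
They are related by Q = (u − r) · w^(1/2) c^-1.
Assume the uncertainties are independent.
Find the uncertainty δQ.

Let h = u − r = 86.30. δh = √(δu² + δr²) = √(95.8 + 0.154) = 9.80, so δh/h = 0.114.
Q is then a monomial in h, w, c:
δQ/Q = √((δh/h)² + (½·δw/w)² + (-1·δc/c)²) = √(0.0129 + 0.00173 + 0.0117) = 0.162
Q = 10.57, so δQ = 0.162 × 10.57 = 1.72.

1.72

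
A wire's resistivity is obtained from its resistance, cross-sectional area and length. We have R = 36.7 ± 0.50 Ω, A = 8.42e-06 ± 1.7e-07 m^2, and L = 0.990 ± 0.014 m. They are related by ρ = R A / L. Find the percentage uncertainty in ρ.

2.82%

ρ is a product of powers, so relative uncertainties combine in quadrature:
  (1·δR/R)² = (1×0.0136)² = 0.000186;  (1·δA/A)² = (1×0.0202)² = 0.000408;  (-1·δL/L)² = (-1×0.0141)² = 0.000200
δρ/ρ = √(0.000793) = 0.0282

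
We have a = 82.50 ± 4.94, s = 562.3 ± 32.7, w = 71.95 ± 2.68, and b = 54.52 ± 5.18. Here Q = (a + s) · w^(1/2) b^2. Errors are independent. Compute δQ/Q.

0.198

Let u = a + s = 644.8. δu = √(δa² + δs²) = √(24.4 + 1070) = 33.1, so δu/u = 0.0513.
Q is then a monomial in u, w, b:
δQ/Q = √((δu/u)² + (½·δw/w)² + (2·δb/b)²) = √(0.00263 + 0.000347 + 0.0361) = 0.198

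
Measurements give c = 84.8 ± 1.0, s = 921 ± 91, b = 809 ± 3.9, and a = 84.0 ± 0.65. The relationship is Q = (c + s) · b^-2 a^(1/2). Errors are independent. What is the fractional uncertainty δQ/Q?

Let u = c + s = 1010. δu = √(δc² + δs²) = √(1.00 + 8280) = 91.0, so δu/u = 0.0905.
Q is then a monomial in u, b, a:
δQ/Q = √((δu/u)² + (-2·δb/b)² + (½·δa/a)²) = √(0.00819 + 9.3e-05 + 1.5e-05) = 0.0911

0.0911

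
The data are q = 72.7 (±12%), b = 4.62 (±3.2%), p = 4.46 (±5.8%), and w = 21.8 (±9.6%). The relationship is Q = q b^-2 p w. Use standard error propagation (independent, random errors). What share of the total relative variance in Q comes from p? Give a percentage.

10.8%

(δQ/Q)² = (1·δq/q)² + (-2·δb/b)² + (1·δp/p)² + (1·δw/w)²
  q term: (1×0.120)² = 0.0144
  b term: (-2×0.0320)² = 0.00410
  p term: (1×0.0580)² = 0.00336
  w term: (1×0.0960)² = 0.00922
Total = 0.0311. Share from p = 0.00336/0.0311 = 0.108.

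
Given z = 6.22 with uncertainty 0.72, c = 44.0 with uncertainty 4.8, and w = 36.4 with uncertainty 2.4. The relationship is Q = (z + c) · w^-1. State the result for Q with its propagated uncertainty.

1.38 ± 0.161

Let u = z + c = 50.2. δu = √(δz² + δc²) = √(0.518 + 23.0) = 4.85, so δu/u = 0.0966.
Q is then a monomial in u, w:
δQ/Q = √((δu/u)² + (-1·δw/w)²) = √(0.00934 + 0.00435) = 0.117
Q = 1.38, so δQ = 0.117 × 1.38 = 0.161.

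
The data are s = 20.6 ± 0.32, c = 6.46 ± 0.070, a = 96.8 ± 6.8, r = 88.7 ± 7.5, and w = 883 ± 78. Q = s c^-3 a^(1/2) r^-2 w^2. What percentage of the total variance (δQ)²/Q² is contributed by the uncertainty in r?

(δQ/Q)² = (1·δs/s)² + (-3·δc/c)² + (½·δa/a)² + (-2·δr/r)² + (2·δw/w)²
  s term: (1×0.0155)² = 0.000241
  c term: (-3×0.0108)² = 0.00106
  a term: (0.5×0.0702)² = 0.00123
  r term: (-2×0.0846)² = 0.0286
  w term: (2×0.0883)² = 0.0312
Total = 0.0623. Share from r = 0.0286/0.0623 = 0.459.

45.9%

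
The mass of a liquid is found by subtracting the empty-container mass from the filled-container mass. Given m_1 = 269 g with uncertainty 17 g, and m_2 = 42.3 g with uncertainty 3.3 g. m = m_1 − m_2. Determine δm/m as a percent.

7.64%

For a sum/difference, combine absolute errors in quadrature:
  (δm_1)² = 289;  (δm_2)² = 10.9
δm = √(300) = 17.3 g
m = 227 g, so δm/m = 17.3/227 = 0.0764.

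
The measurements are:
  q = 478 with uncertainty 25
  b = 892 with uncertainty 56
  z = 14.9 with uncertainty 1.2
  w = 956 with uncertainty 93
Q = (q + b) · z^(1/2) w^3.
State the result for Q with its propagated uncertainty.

(4.62 ± 1.38) × 10^12

Let u = q + b = 1370. δu = √(δq² + δb²) = √(625 + 3140) = 61.3, so δu/u = 0.0448.
Q is then a monomial in u, z, w:
δQ/Q = √((δu/u)² + (½·δz/z)² + (3·δw/w)²) = √(0.00200 + 0.00162 + 0.0852) = 0.298
Q = 4.62e+12, so δQ = 0.298 × 4.62e+12 = 1.38e+12.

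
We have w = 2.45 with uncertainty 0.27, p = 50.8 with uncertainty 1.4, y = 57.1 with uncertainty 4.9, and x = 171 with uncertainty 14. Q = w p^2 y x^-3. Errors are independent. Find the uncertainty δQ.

0.0208

Each factor contributes (exponent × relative error)² to (δQ/Q)²:
  (1·δw/w)² = (1×0.110)² = 0.0121;  (2·δp/p)² = (2×0.0276)² = 0.00304;  (1·δy/y)² = (1×0.0858)² = 0.00736;  (-3·δx/x)² = (-3×0.0819)² = 0.0603
δQ/Q = √(0.0829) = 0.288
Q = 0.0722, so δQ = 0.288 × 0.0722 = 0.0208.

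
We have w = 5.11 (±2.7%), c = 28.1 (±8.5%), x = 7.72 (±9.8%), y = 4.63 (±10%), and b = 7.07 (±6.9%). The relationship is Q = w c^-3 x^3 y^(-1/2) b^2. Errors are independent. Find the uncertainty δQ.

Since Q is a product/quotient, work with relative uncertainties:
  (1·δw/w)² = (1×0.0270)² = 0.000729;  (-3·δc/c)² = (-3×0.0850)² = 0.0650;  (3·δx/x)² = (3×0.0980)² = 0.0864;  (−½·δy/y)² = (-0.5×0.100)² = 0.00250;  (2·δb/b)² = (2×0.0690)² = 0.0190
δQ/Q = √(0.174) = 0.417
Q = 2.46, so δQ = 0.417 × 2.46 = 1.03.

1.03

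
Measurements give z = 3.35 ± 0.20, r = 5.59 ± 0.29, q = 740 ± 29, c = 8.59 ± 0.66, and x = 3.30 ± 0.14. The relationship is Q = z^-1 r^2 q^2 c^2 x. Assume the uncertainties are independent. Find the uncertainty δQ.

Since Q is a product/quotient, work with relative uncertainties:
  (-1·δz/z)² = (-1×0.0597)² = 0.00356;  (2·δr/r)² = (2×0.0519)² = 0.0108;  (2·δq/q)² = (2×0.0392)² = 0.00614;  (2·δc/c)² = (2×0.0768)² = 0.0236;  (1·δx/x)² = (1×0.0424)² = 0.00180
δQ/Q = √(0.0459) = 0.214
Q = 1.24e+09, so δQ = 0.214 × 1.24e+09 = 2.66e+08.

2.66e+08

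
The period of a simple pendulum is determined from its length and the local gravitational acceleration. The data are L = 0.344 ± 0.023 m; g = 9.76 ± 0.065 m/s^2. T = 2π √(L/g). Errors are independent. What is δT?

0.0396 s

Products/powers → add relative errors in quadrature, weighted by exponent:
  (½·δL/L)² = (0.5×0.0669)² = 0.00112;  (−½·δg/g)² = (-0.5×0.00666)² = 1.11e-05
δT/T = √(0.00113) = 0.0336
T = 1.18 s, so δT = 0.0336 × 1.18 = 0.0396 s.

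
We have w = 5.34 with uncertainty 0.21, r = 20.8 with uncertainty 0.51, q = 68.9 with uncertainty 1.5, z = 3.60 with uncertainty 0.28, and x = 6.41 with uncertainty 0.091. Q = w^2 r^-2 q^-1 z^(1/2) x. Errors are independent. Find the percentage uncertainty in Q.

10.4%

Products/powers → add relative errors in quadrature, weighted by exponent:
  (2·δw/w)² = (2×0.0393)² = 0.00619;  (-2·δr/r)² = (-2×0.0245)² = 0.00240;  (-1·δq/q)² = (-1×0.0218)² = 0.000474;  (½·δz/z)² = (0.5×0.0778)² = 0.00151;  (1·δx/x)² = (1×0.0142)² = 0.000202
δQ/Q = √(0.0108) = 0.104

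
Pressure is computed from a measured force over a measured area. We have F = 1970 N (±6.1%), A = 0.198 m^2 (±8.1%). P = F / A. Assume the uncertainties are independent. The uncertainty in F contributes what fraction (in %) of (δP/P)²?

36.2%

(δP/P)² = (1·δF/F)² + (-1·δA/A)²
  F term: (1×0.0610)² = 0.00372
  A term: (-1×0.0810)² = 0.00656
Total = 0.0103. Share from F = 0.00372/0.0103 = 0.362.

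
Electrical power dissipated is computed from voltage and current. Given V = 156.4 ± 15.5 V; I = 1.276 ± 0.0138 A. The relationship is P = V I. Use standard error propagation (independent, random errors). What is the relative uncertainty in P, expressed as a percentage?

9.97%

Each factor contributes (exponent × relative error)² to (δP/P)²:
  (1·δV/V)² = (1×0.0991)² = 0.00982;  (1·δI/I)² = (1×0.0108)² = 0.000117
δP/P = √(0.00994) = 0.0997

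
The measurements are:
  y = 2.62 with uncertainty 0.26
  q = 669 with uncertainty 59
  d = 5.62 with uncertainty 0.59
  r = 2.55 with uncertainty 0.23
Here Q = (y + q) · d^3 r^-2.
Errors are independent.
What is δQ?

Let u = y + q = 672. δu = √(δy² + δq²) = √(0.0676 + 3480) = 59.0, so δu/u = 0.0878.
Q is then a monomial in u, d, r:
δQ/Q = √((δu/u)² + (3·δd/d)² + (-2·δr/r)²) = √(0.00772 + 0.0992 + 0.0325) = 0.373
Q = 18300, so δQ = 0.373 × 18300 = 6850.

6850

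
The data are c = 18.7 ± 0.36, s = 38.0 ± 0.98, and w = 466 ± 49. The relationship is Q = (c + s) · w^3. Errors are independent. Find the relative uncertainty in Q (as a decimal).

0.316

Let u = c + s = 56.7. δu = √(δc² + δs²) = √(0.130 + 0.960) = 1.04, so δu/u = 0.0184.
Q is then a monomial in u, w:
δQ/Q = √((δu/u)² + (3·δw/w)²) = √(0.000339 + 0.0995) = 0.316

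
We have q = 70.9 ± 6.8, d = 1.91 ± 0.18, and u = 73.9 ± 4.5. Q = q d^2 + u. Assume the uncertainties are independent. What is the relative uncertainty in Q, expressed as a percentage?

16.5%

Let p = q·d^2 = 259. δp/p = √((1·δq/q)² + (2·δd/d)²) = √(0.00920 + 0.0355) = 0.211, so δp = 54.7.
Q = p + u: δQ = √(δp² + δu²) = √(2990 + 20.2) = 54.9
Q = 333, so δQ/Q = 54.9/333 = 0.165.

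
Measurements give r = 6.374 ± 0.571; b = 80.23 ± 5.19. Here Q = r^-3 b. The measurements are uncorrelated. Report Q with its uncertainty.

Since Q is a product/quotient, work with relative uncertainties:
  (-3·δr/r)² = (-3×0.0896)² = 0.0722;  (1·δb/b)² = (1×0.0647)² = 0.00418
δQ/Q = √(0.0764) = 0.276
Q = 0.3098, so δQ = 0.276 × 0.3098 = 0.0856.

0.3098 ± 0.0856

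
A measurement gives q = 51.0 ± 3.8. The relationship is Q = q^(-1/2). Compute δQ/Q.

Since Q is a product/quotient, work with relative uncertainties:
  (−½·δq/q)² = (-0.5×0.0745)² = 0.00139
δQ/Q = √(0.00139) = 0.0373

0.0373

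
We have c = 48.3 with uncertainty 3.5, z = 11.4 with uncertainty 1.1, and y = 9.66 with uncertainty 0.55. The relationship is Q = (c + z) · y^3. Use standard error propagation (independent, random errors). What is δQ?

Let u = c + z = 59.7. δu = √(δc² + δz²) = √(12.2 + 1.21) = 3.67, so δu/u = 0.0615.
Q is then a monomial in u, y:
δQ/Q = √((δu/u)² + (3·δy/y)²) = √(0.00378 + 0.0292) = 0.182
Q = 53800, so δQ = 0.182 × 53800 = 9770.

9770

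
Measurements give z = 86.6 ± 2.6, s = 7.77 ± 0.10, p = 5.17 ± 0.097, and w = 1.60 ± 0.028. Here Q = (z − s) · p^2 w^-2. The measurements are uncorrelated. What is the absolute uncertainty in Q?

50.2

Let u = z − s = 78.8. δu = √(δz² + δs²) = √(6.76 + 0.0100) = 2.60, so δu/u = 0.0330.
Q is then a monomial in u, p, w:
δQ/Q = √((δu/u)² + (2·δp/p)² + (-2·δw/w)²) = √(0.00109 + 0.00141 + 0.00122) = 0.0610
Q = 823, so δQ = 0.0610 × 823 = 50.2.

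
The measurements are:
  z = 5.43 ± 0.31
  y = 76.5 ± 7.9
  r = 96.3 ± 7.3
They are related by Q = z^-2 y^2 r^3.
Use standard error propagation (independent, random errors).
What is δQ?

Each factor contributes (exponent × relative error)² to (δQ/Q)²:
  (-2·δz/z)² = (-2×0.0571)² = 0.0130;  (2·δy/y)² = (2×0.103)² = 0.0427;  (3·δr/r)² = (3×0.0758)² = 0.0517
δQ/Q = √(0.107) = 0.328
Q = 1.77e+08, so δQ = 0.328 × 1.77e+08 = 5.81e+07.

5.81e+07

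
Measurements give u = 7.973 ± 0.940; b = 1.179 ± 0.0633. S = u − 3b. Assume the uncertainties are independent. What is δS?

0.959

Each term contributes (cᵢ δxᵢ)² to (δS)²:
  (δu)² = 0.884;  (3·δb)² = 0.0361
δS = √(0.920) = 0.959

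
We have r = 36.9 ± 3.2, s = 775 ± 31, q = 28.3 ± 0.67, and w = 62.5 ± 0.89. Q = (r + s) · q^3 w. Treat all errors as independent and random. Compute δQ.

9.43e+07

Let u = r + s = 812. δu = √(δr² + δs²) = √(10.2 + 961) = 31.2, so δu/u = 0.0384.
Q is then a monomial in u, q, w:
δQ/Q = √((δu/u)² + (3·δq/q)² + (1·δw/w)²) = √(0.00147 + 0.00504 + 0.000203) = 0.0820
Q = 1.15e+09, so δQ = 0.0820 × 1.15e+09 = 9.43e+07.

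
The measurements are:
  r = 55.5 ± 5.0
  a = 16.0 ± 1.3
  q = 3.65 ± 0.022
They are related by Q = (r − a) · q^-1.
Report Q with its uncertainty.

Let u = r − a = 39.5. δu = √(δr² + δa²) = √(25.0 + 1.69) = 5.17, so δu/u = 0.131.
Q is then a monomial in u, q:
δQ/Q = √((δu/u)² + (-1·δq/q)²) = √(0.0171 + 3.63e-05) = 0.131
Q = 10.8, so δQ = 0.131 × 10.8 = 1.42.

10.8 ± 1.42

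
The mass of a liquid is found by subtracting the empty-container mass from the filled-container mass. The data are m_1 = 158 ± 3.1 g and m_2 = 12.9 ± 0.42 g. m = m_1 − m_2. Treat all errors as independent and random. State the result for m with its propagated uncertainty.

145 ± 3.13 g

Absolute uncertainties add in quadrature for a linear combination:
  (δm_1)² = 9.61;  (δm_2)² = 0.176
δm = √(9.79) = 3.13 g
m = 145 g.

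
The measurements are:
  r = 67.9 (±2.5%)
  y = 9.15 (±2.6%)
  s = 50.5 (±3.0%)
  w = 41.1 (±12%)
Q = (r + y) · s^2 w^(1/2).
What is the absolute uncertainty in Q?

1.11e+05

Let u = r + y = 77.1. δu = √(δr² + δy²) = √(2.88 + 0.0566) = 1.71, so δu/u = 0.0222.
Q is then a monomial in u, s, w:
δQ/Q = √((δu/u)² + (2·δs/s)² + (½·δw/w)²) = √(0.000495 + 0.00360 + 0.00360) = 0.0877
Q = 1.26e+06, so δQ = 0.0877 × 1.26e+06 = 1.11e+05.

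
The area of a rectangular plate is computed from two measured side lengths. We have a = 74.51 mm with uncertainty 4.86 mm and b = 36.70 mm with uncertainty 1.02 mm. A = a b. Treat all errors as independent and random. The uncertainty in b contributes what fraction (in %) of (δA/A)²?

15.4%

(δA/A)² = (1·δa/a)² + (1·δb/b)²
  a term: (1×0.0652)² = 0.00425
  b term: (1×0.0278)² = 0.000772
Total = 0.00503. Share from b = 0.000772/0.00503 = 0.154.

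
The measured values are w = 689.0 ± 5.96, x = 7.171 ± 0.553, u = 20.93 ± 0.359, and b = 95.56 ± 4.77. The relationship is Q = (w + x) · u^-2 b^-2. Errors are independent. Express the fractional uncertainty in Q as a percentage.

10.6%

Let h = w + x = 696.2. δh = √(δw² + δx²) = √(35.5 + 0.306) = 5.99, so δh/h = 0.00860.
Q is then a monomial in h, u, b:
δQ/Q = √((δh/h)² + (-2·δu/u)² + (-2·δb/b)²) = √(7.39e-05 + 0.00118 + 0.00997) = 0.106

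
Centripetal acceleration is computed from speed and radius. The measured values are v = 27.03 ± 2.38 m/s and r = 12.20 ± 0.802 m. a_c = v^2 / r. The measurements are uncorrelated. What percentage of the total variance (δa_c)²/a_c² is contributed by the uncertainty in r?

12.2%

(δa_c/a_c)² = (2·δv/v)² + (-1·δr/r)²
  v term: (2×0.0881)² = 0.0310
  r term: (-1×0.0657)² = 0.00432
Total = 0.0353. Share from r = 0.00432/0.0353 = 0.122.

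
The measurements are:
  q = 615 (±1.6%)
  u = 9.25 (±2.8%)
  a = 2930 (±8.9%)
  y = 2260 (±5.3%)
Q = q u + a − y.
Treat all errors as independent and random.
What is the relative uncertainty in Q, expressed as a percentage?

Let p = q·u = 5690. δp/p = √((1·δq/q)² + (1·δu/u)²) = √(0.000256 + 0.000784) = 0.0322, so δp = 183.
Q = p + a − y: δQ = √(δp² + δa² + δy²) = √(33700 + 68000 + 14300) = 341
Q = 6360, so δQ/Q = 341/6360 = 0.0536.

5.36%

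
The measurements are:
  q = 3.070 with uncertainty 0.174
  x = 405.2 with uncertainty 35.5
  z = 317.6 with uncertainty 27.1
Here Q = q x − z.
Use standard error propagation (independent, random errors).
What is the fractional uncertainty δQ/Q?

0.143

Let p = q·x = 1244. δp/p = √((1·δq/q)² + (1·δx/x)²) = √(0.00321 + 0.00768) = 0.104, so δp = 130.
Q = p − z: δQ = √(δp² + δz²) = √(16800 + 734) = 133
Q = 926.4, so δQ/Q = 133/926.4 = 0.143.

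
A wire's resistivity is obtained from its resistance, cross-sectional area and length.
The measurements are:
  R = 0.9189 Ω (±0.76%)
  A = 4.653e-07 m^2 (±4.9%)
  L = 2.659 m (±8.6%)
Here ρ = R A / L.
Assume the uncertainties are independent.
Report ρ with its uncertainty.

(1.608 ± 0.160) × 10^-7 Ω·m

Relative error in a monomial: (δρ/ρ)² = Σ (nᵢ · δxᵢ/xᵢ)².
  (1·δR/R)² = (1×0.00760)² = 5.78e-05;  (1·δA/A)² = (1×0.0490)² = 0.00240;  (-1·δL/L)² = (-1×0.0860)² = 0.00740
δρ/ρ = √(0.00985) = 0.0993
ρ = 1.608e-07 Ω·m, so δρ = 0.0993 × 1.608e-07 = 1.6e-08 Ω·m.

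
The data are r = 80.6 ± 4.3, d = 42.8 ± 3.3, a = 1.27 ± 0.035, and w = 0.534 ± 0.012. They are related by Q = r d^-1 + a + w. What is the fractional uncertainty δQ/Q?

Let p = r·d^-1 = 1.88. δp/p = √((1·δr/r)² + (-1·δd/d)²) = √(0.00285 + 0.00594) = 0.0938, so δp = 0.177.
Q = p + a + w: δQ = √(δp² + δa² + δw²) = √(0.0312 + 0.00123 + 0.000144) = 0.180
Q = 3.69, so δQ/Q = 0.180/3.69 = 0.0489.

0.0489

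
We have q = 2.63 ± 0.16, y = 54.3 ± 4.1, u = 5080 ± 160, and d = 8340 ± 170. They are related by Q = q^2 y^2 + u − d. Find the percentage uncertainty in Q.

Let p = q^2·y^2 = 20400. δp/p = √((2·δq/q)² + (2·δy/y)²) = √(0.0148 + 0.0228) = 0.194, so δp = 3960.
Q = p + u − d: δQ = √(δp² + δu² + δd²) = √(1.56e+07 + 25600 + 28900) = 3960
Q = 17100, so δQ/Q = 3960/17100 = 0.231.

23.1%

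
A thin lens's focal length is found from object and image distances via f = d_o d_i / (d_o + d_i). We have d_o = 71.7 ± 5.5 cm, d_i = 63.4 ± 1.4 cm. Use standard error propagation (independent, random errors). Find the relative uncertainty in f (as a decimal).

∂f/∂d_o = (d_i/(d_o+d_i))² = 0.220;  ∂f/∂d_i = (d_o/(d_o+d_i))² = 0.282
δf = √((∂f/∂d_o · δd_o)² + (∂f/∂d_i · δd_i)²) = √(1.47 + 0.155) = 1.27 cm
f = 33.6 cm, so δf/f = 1.27/33.6 = 0.0379.

0.0379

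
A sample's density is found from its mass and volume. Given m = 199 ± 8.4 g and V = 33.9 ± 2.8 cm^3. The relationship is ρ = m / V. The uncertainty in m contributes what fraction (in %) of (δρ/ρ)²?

(δρ/ρ)² = (1·δm/m)² + (-1·δV/V)²
  m term: (1×0.0422)² = 0.00178
  V term: (-1×0.0826)² = 0.00682
Total = 0.00860. Share from m = 0.00178/0.00860 = 0.207.

20.7%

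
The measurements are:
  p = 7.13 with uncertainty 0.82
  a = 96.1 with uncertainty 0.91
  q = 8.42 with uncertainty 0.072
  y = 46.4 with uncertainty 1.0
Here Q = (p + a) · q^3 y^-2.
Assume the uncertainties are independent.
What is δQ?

1.48

Let u = p + a = 103. δu = √(δp² + δa²) = √(0.672 + 0.828) = 1.22, so δu/u = 0.0119.
Q is then a monomial in u, q, y:
δQ/Q = √((δu/u)² + (3·δq/q)² + (-2·δy/y)²) = √(0.000141 + 0.000658 + 0.00186) = 0.0515
Q = 28.6, so δQ = 0.0515 × 28.6 = 1.48.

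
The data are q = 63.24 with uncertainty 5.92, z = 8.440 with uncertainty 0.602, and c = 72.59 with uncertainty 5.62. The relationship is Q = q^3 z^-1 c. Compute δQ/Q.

0.300

For a monomial Q ∝ q^3, z^-1, c, fractional errors add in quadrature:
  (3·δq/q)² = (3×0.0936)² = 0.0789;  (-1·δz/z)² = (-1×0.0713)² = 0.00509;  (1·δc/c)² = (1×0.0774)² = 0.00599
δQ/Q = √(0.0899) = 0.300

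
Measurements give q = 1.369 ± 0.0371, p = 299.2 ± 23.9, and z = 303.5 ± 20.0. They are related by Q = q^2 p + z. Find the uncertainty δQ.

57.7

Let w = q^2·p = 560.7. δw/w = √((2·δq/q)² + (1·δp/p)²) = √(0.00294 + 0.00638) = 0.0965, so δw = 54.1.
Q = w + z: δQ = √(δw² + δz²) = √(2930 + 400) = 57.7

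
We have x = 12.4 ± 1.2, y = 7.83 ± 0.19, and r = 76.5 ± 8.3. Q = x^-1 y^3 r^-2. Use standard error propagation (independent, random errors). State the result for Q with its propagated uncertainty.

Each factor contributes (exponent × relative error)² to (δQ/Q)²:
  (-1·δx/x)² = (-1×0.0968)² = 0.00937;  (3·δy/y)² = (3×0.0243)² = 0.00530;  (-2·δr/r)² = (-2×0.108)² = 0.0471
δQ/Q = √(0.0618) = 0.248
Q = 0.00662, so δQ = 0.248 × 0.00662 = 0.00164.

0.00662 ± 0.00164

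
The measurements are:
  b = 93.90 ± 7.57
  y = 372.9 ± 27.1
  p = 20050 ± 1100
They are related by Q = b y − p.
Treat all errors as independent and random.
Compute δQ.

Let w = b·y = 35020. δw/w = √((1·δb/b)² + (1·δy/y)²) = √(0.00650 + 0.00528) = 0.109, so δw = 3800.
Q = w − p: δQ = √(δw² + δp²) = √(1.44e+07 + 1.21e+06) = 3960

3960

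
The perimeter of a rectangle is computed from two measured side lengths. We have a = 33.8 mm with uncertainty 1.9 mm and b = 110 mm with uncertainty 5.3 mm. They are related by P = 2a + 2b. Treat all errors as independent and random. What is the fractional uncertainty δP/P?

P is a linear combination, so absolute uncertainties add in quadrature:
  (2·δa)² = 14.4;  (2·δb)² = 112
δP = √(127) = 11.3 mm
P = 288 mm, so δP/P = 11.3/288 = 0.0392.

0.0392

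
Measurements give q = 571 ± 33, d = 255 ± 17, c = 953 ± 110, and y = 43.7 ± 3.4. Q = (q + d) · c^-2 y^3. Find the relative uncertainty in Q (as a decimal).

0.331

Let u = q + d = 826. δu = √(δq² + δd²) = √(1090 + 289) = 37.1, so δu/u = 0.0449.
Q is then a monomial in u, c, y:
δQ/Q = √((δu/u)² + (-2·δc/c)² + (3·δy/y)²) = √(0.00202 + 0.0533 + 0.0545) = 0.331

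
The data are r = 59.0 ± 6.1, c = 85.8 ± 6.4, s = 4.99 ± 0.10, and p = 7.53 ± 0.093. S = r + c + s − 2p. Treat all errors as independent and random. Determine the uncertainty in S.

8.84

For a sum/difference, combine absolute errors in quadrature:
  (δr)² = 37.2;  (δc)² = 41.0;  (δs)² = 0.0100;  (2·δp)² = 0.0346
δS = √(78.2) = 8.84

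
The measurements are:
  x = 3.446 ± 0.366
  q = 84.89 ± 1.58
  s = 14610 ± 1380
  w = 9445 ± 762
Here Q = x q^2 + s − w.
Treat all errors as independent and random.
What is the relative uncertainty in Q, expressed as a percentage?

10.7%

Let p = x·q^2 = 24830. δp/p = √((1·δx/x)² + (2·δq/q)²) = √(0.0113 + 0.00139) = 0.113, so δp = 2790.
Q = p + s − w: δQ = √(δp² + δs² + δw²) = √(7.81e+06 + 1.9e+06 + 5.81e+05) = 3210
Q = 30000, so δQ/Q = 3210/30000 = 0.107.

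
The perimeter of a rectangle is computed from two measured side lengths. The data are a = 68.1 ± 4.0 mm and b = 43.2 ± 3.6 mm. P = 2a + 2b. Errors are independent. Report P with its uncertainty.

223 ± 10.8 mm

Each term contributes (cᵢ δxᵢ)² to (δP)²:
  (2·δa)² = 64.0;  (2·δb)² = 51.8
δP = √(116) = 10.8 mm
P = 223 mm.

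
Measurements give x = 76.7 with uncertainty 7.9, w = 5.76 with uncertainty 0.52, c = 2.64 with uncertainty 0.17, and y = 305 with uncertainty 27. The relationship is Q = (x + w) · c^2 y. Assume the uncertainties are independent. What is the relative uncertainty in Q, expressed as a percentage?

18.3%

Let u = x + w = 82.5. δu = √(δx² + δw²) = √(62.4 + 0.270) = 7.92, so δu/u = 0.0960.
Q is then a monomial in u, c, y:
δQ/Q = √((δu/u)² + (2·δc/c)² + (1·δy/y)²) = √(0.00922 + 0.0166 + 0.00784) = 0.183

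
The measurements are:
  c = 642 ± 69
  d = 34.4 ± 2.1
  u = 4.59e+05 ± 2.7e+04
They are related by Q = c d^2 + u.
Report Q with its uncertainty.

Let p = c·d^2 = 7.6e+05. δp/p = √((1·δc/c)² + (2·δd/d)²) = √(0.0116 + 0.0149) = 0.163, so δp = 1.24e+05.
Q = p + u: δQ = √(δp² + δu²) = √(1.53e+10 + 7.29e+08) = 1.26e+05
Q = 1.22e+06.

(1.22 ± 0.126) × 10^6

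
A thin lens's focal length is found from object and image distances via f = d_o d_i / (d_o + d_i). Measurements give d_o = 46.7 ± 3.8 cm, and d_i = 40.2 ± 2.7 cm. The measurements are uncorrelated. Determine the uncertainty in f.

1.13 cm

∂f/∂d_o = (d_i/(d_o+d_i))² = 0.214;  ∂f/∂d_i = (d_o/(d_o+d_i))² = 0.289
δf = √((∂f/∂d_o · δd_o)² + (∂f/∂d_i · δd_i)²) = √(0.661 + 0.608) = 1.13 cm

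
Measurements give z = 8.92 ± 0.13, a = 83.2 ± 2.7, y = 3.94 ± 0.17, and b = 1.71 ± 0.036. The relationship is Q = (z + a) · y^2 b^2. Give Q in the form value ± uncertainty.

Let u = z + a = 92.1. δu = √(δz² + δa²) = √(0.0169 + 7.29) = 2.70, so δu/u = 0.0293.
Q is then a monomial in u, y, b:
δQ/Q = √((δu/u)² + (2·δy/y)² + (2·δb/b)²) = √(0.000861 + 0.00745 + 0.00177) = 0.100
Q = 4180, so δQ = 0.100 × 4180 = 420.

4180 ± 420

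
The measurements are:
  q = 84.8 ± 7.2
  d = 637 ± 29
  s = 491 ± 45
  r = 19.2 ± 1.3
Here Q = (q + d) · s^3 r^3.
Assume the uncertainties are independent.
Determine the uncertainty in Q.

2.08e+14

Let u = q + d = 722. δu = √(δq² + δd²) = √(51.8 + 841) = 29.9, so δu/u = 0.0414.
Q is then a monomial in u, s, r:
δQ/Q = √((δu/u)² + (3·δs/s)² + (3·δr/r)²) = √(0.00171 + 0.0756 + 0.0413) = 0.344
Q = 6.05e+14, so δQ = 0.344 × 6.05e+14 = 2.08e+14.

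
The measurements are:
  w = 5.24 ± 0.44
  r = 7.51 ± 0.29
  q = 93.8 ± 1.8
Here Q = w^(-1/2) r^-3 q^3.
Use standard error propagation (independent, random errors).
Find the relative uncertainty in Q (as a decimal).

0.136

Each factor contributes (exponent × relative error)² to (δQ/Q)²:
  (−½·δw/w)² = (-0.5×0.0840)² = 0.00176;  (-3·δr/r)² = (-3×0.0386)² = 0.0134;  (3·δq/q)² = (3×0.0192)² = 0.00331
δQ/Q = √(0.0185) = 0.136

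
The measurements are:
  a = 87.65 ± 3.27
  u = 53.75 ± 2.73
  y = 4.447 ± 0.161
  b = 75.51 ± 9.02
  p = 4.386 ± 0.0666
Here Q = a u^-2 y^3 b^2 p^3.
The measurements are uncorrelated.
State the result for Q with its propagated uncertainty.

(1.284 ± 0.369) × 10^6

Q is a product of powers, so relative uncertainties combine in quadrature:
  (1·δa/a)² = (1×0.0373)² = 0.00139;  (-2·δu/u)² = (-2×0.0508)² = 0.0103;  (3·δy/y)² = (3×0.0362)² = 0.0118;  (2·δb/b)² = (2×0.119)² = 0.0571;  (3·δp/p)² = (3×0.0152)² = 0.00208
δQ/Q = √(0.0827) = 0.288
Q = 1.284e+06, so δQ = 0.288 × 1.284e+06 = 3.69e+05.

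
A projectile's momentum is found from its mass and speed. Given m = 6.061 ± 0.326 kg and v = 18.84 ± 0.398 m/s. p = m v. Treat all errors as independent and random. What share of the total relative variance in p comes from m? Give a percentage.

86.6%

(δp/p)² = (1·δm/m)² + (1·δv/v)²
  m term: (1×0.0538)² = 0.00289
  v term: (1×0.0211)² = 0.000446
Total = 0.00334. Share from m = 0.00289/0.00334 = 0.866.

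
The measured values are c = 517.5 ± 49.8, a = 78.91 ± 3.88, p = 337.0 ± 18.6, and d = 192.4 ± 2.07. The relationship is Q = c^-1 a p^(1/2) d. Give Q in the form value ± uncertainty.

538.6 ± 60.3

For a monomial Q ∝ c^-1, a, p^(1/2), d, fractional errors add in quadrature:
  (-1·δc/c)² = (-1×0.0962)² = 0.00926;  (1·δa/a)² = (1×0.0492)² = 0.00242;  (½·δp/p)² = (0.5×0.0552)² = 0.000762;  (1·δd/d)² = (1×0.0108)² = 0.000116
δQ/Q = √(0.0126) = 0.112
Q = 538.6, so δQ = 0.112 × 538.6 = 60.3.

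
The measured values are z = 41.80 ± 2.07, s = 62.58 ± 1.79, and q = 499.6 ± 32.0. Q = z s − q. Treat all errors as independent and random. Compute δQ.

Let p = z·s = 2616. δp/p = √((1·δz/z)² + (1·δs/s)²) = √(0.00245 + 0.000818) = 0.0572, so δp = 150.
Q = p − q: δQ = √(δp² + δq²) = √(22400 + 1020) = 153

153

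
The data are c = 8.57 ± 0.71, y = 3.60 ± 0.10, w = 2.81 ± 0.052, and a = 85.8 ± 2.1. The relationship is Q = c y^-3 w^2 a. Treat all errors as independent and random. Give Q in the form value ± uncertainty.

Relative error in a monomial: (δQ/Q)² = Σ (nᵢ · δxᵢ/xᵢ)².
  (1·δc/c)² = (1×0.0828)² = 0.00686;  (-3·δy/y)² = (-3×0.0278)² = 0.00694;  (2·δw/w)² = (2×0.0185)² = 0.00137;  (1·δa/a)² = (1×0.0245)² = 0.000599
δQ/Q = √(0.0158) = 0.126
Q = 124, so δQ = 0.126 × 124 = 15.6.

124 ± 15.6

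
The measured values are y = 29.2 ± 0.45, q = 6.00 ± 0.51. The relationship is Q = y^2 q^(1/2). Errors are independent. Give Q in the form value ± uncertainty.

Each factor contributes (exponent × relative error)² to (δQ/Q)²:
  (2·δy/y)² = (2×0.0154)² = 0.000950;  (½·δq/q)² = (0.5×0.0850)² = 0.00181
δQ/Q = √(0.00276) = 0.0525
Q = 2090, so δQ = 0.0525 × 2090 = 110.

2090 ± 110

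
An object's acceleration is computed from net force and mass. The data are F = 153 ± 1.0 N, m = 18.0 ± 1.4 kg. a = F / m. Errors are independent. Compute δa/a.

0.0781

Each factor contributes (exponent × relative error)² to (δa/a)²:
  (1·δF/F)² = (1×0.00654)² = 4.27e-05;  (-1·δm/m)² = (-1×0.0778)² = 0.00605
δa/a = √(0.00609) = 0.0781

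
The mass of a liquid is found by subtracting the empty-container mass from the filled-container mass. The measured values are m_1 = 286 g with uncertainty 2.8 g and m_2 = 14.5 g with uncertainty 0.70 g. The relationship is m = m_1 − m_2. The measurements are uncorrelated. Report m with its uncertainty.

Absolute uncertainties add in quadrature for a linear combination:
  (δm_1)² = 7.84;  (δm_2)² = 0.490
δm = √(8.33) = 2.89 g
m = 272 g.

272 ± 2.89 g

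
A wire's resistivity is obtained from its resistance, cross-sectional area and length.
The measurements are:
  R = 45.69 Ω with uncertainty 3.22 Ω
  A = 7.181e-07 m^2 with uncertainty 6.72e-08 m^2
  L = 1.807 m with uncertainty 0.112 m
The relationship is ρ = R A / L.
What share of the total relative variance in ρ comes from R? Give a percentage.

28.3%

(δρ/ρ)² = (1·δR/R)² + (1·δA/A)² + (-1·δL/L)²
  R term: (1×0.0705)² = 0.00497
  A term: (1×0.0936)² = 0.00876
  L term: (-1×0.0620)² = 0.00384
Total = 0.0176. Share from R = 0.00497/0.0176 = 0.283.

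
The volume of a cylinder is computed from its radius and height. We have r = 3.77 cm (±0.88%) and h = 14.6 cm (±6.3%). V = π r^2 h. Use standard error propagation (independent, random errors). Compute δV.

42.6 cm^3

For a monomial V ∝ r^2, h, fractional errors add in quadrature:
  (2·δr/r)² = (2×0.00880)² = 0.000310;  (1·δh/h)² = (1×0.0630)² = 0.00397
δV/V = √(0.00428) = 0.0654
V = 652 cm^3, so δV = 0.0654 × 652 = 42.6 cm^3.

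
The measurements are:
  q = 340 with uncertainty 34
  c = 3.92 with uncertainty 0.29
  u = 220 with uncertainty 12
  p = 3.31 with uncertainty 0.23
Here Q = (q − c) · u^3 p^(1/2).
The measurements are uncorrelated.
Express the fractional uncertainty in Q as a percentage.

Let w = q − c = 336. δw = √(δq² + δc²) = √(1160 + 0.0841) = 34.0, so δw/w = 0.101.
Q is then a monomial in w, u, p:
δQ/Q = √((δw/w)² + (3·δu/u)² + (½·δp/p)²) = √(0.0102 + 0.0268 + 0.00121) = 0.195

19.5%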